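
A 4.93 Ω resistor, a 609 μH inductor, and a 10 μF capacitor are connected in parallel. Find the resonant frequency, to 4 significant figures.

2.039 kHz

ω₀ = 1/√(LC) = 1/√(0.000609 × 1e-05) = 12810 rad/s
f₀ = ω₀/(2π) = 2.039 kHz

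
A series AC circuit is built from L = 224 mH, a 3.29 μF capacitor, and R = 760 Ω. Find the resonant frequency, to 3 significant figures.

185 Hz

ω₀ = 1/√(LC) = 1/√(0.224 × 3.29e-06) = 1165 rad/s
f₀ = ω₀/(2π) = 185 Hz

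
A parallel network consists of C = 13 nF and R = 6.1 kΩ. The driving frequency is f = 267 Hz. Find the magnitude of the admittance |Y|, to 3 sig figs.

ω = 2πf = 1678 rad/s
X_C = 1/(ωC) = 45900 Ω
Parallel: admittances add. Y = 1/R + jωC
Y = (0.000164 + j2.18e-05) S
|Y| = 0.000165 S → |Z| = 1/|Y| = 6050 Ω, ∠Z = −∠Y = -7.58°

165 μS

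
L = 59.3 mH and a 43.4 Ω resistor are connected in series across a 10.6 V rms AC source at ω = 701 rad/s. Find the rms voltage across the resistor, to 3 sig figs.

X_L = ωL = 41.6 Ω
Z = 43.4 + j41.6 Ω
|Z| = √(43.4² + 41.6²) = 60.1 Ω
I = V/|Z| = 176 mA
V_R = I·|Z_R| = 0.176 × 43.4 = 7.66 V

7.66 V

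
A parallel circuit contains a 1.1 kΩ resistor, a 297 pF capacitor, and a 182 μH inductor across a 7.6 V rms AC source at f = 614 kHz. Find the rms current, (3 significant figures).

7.23 mA

ω = 2πf = 3.858e+06 rad/s
X_L = ωL = 702 Ω
X_C = 1/(ωC) = 873 Ω
Parallel: admittances add. Y = 1/R + 1/(jωL) + jωC
Y = (0.000909 − j0.000278) S
|Y| = 0.000951 S → |Z| = 1/|Y| = 1050 Ω, ∠Z = −∠Y = 17.0°
I = V/|Z| = 7.6/1050 = 7.23 mA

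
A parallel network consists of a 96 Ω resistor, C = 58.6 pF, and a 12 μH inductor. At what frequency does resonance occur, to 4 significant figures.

ω₀ = 1/√(LC) = 1/√(1.2e-05 × 5.86e-11) = 3.771e+07 rad/s
f₀ = ω₀/(2π) = 6.002 MHz

6.002 MHz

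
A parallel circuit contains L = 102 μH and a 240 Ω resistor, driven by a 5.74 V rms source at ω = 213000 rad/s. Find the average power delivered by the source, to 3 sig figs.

137 mW

X_L = ωL = 21.7 Ω
Parallel: admittances add. Y = 1/R + 1/(jωL)
Y = (0.00417 − j0.0460) S
|Y| = 0.0462 S → |Z| = 1/|Y| = 21.6 Ω, ∠Z = −∠Y = 84.8°
I = V/|Z| = 265 mA
P = VI cos φ = 5.74 × 0.265 × cos(84.8°) = 137 mW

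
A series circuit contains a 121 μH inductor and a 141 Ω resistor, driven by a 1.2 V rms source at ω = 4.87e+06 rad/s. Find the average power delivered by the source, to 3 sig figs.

553 μW

X_L = ωL = 589 Ω
Z = 141 + j589 Ω
|Z| = √(141² + 589²) = 606 Ω
∠Z = arctan(589/141) = 76.5°
I = V/|Z| = 1.98 mA
P = VI cos φ = 1.2 × 0.00198 × cos(76.5°) = 553 μW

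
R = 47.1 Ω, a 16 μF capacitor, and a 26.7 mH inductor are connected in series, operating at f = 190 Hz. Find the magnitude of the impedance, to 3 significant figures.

51.4 Ω

ω = 2πf = 1194 rad/s
X_L = ωL = 31.9 Ω
X_C = 1/(ωC) = 52.4 Ω
Net reactance X = X_L − X_C = -20.5 Ω
Z = 47.1 − j20.5 Ω
|Z| = √(47.1² + 20.5²) = 51.4 Ω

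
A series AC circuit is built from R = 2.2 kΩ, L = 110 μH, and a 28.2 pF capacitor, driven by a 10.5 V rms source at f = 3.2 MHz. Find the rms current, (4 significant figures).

ω = 2πf = 2.011e+07 rad/s
X_L = ωL = 2212 Ω
X_C = 1/(ωC) = 1764 Ω
Net reactance X = X_L − X_C = 448.0 Ω
Z = 2200 + j448.0 Ω
|Z| = √(2200² + 448.0²) = 2245 Ω
I = V/|Z| = 10.5/2245 = 4.677 mA

4.677 mA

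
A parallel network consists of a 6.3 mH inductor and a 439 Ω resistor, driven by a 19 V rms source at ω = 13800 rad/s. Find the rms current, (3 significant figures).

223 mA

X_L = ωL = 86.9 Ω
Parallel: admittances add. Y = 1/R + 1/(jωL)
Y = (0.00228 − j0.0115) S
|Y| = 0.0117 S → |Z| = 1/|Y| = 85.3 Ω, ∠Z = −∠Y = 78.8°
I = V/|Z| = 19/85.3 = 223 mA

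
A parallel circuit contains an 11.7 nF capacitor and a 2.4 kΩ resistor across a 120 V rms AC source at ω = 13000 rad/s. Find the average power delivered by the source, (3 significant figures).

X_C = 1/(ωC) = 6570 Ω
Parallel: admittances add. Y = 1/R + jωC
Y = (0.000417 + j0.000152) S
|Y| = 0.000444 S → |Z| = 1/|Y| = 2250 Ω, ∠Z = −∠Y = -20.1°
I = V/|Z| = 53.2 mA
P = VI cos φ = 120 × 0.0532 × cos(-20.1°) = 6.00 W

6.00 W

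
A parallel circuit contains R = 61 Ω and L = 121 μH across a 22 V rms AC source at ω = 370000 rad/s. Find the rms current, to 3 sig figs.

X_L = ωL = 44.8 Ω
Parallel: admittances add. Y = 1/R + 1/(jωL)
Y = (0.0164 − j0.0223) S
|Y| = 0.0277 S → |Z| = 1/|Y| = 36.1 Ω, ∠Z = −∠Y = 53.7°
I = V/|Z| = 22/36.1 = 610 mA

610 mA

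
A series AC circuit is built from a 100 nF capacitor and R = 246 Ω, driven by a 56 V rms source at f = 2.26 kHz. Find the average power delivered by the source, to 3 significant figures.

1.39 W

ω = 2πf = 14200 rad/s
X_C = 1/(ωC) = 704 Ω
Z = 246 − j704 Ω
|Z| = √(246² + 704²) = 746 Ω
∠Z = arctan(-704/246) = -70.7°
I = V/|Z| = 75.1 mA
P = VI cos φ = 56 × 0.0751 × cos(-70.7°) = 1.39 W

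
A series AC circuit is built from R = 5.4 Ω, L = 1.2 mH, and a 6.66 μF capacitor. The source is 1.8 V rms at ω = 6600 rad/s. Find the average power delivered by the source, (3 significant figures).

70.2 mW

X_L = ωL = 7.92 Ω
X_C = 1/(ωC) = 22.8 Ω
Net reactance X = X_L − X_C = -14.8 Ω
Z = 5.40 − j14.8 Ω
|Z| = √(5.40² + 14.8²) = 15.8 Ω
∠Z = arctan(-14.8/5.40) = -70.0°
I = V/|Z| = 114 mA
P = VI cos φ = 1.8 × 0.114 × cos(-70.0°) = 70.2 mW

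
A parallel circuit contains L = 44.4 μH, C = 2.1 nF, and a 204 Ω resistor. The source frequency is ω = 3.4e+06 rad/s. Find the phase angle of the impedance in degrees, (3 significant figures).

X_L = ωL = 151 Ω
X_C = 1/(ωC) = 140 Ω
Parallel: admittances add. Y = 1/R + 1/(jωL) + jωC
Y = (0.00490 + j0.000516) S
|Y| = 0.00493 S → |Z| = 1/|Y| = 203 Ω, ∠Z = −∠Y = -6.01°

-6.01°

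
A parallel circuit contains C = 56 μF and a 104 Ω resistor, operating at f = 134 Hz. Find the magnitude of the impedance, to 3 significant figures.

20.8 Ω

ω = 2πf = 841.9 rad/s
X_C = 1/(ωC) = 21.2 Ω
Parallel: admittances add. Y = 1/R + jωC
Y = (0.00962 + j0.0471) S
|Y| = 0.0481 S → |Z| = 1/|Y| = 20.8 Ω, ∠Z = −∠Y = -78.5°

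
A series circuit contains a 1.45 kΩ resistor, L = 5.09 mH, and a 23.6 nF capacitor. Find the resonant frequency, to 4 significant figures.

14.52 kHz

ω₀ = 1/√(LC) = 1/√(0.00509 × 2.36e-08) = 91240 rad/s
f₀ = ω₀/(2π) = 14.52 kHz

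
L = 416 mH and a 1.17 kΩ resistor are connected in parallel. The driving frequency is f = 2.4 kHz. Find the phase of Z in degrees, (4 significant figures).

10.56°

ω = 2πf = 15080 rad/s
X_L = ωL = 6273 Ω
Parallel: admittances add. Y = 1/R + 1/(jωL)
Y = (0.0008547 − j0.0001594) S
|Y| = 0.0008694 S → |Z| = 1/|Y| = 1150 Ω, ∠Z = −∠Y = 10.56°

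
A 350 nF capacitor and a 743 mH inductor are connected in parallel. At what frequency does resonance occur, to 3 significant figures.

ω₀ = 1/√(LC) = 1/√(0.743 × 3.5e-07) = 1961 rad/s
f₀ = ω₀/(2π) = 312 Hz

312 Hz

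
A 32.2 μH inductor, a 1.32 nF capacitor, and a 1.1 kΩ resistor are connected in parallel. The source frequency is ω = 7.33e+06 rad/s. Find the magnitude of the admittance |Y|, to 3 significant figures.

X_L = ωL = 236 Ω
X_C = 1/(ωC) = 103 Ω
Parallel: admittances add. Y = 1/R + 1/(jωL) + jωC
Y = (0.000909 + j0.00544) S
|Y| = 0.00551 S → |Z| = 1/|Y| = 181 Ω, ∠Z = −∠Y = -80.5°

5.51 mS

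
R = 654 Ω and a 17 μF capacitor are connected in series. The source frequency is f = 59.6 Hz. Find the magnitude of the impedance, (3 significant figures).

ω = 2πf = 374.5 rad/s
X_C = 1/(ωC) = 157 Ω
Z = 654 − j157 Ω
|Z| = √(654² + 157²) = 673 Ω

673 Ω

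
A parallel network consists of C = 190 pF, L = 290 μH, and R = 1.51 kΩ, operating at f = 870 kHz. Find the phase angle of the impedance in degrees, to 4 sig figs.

ω = 2πf = 5.466e+06 rad/s
X_L = ωL = 1585 Ω
X_C = 1/(ωC) = 962.8 Ω
Parallel: admittances add. Y = 1/R + 1/(jωL) + jωC
Y = (0.0006623 + j0.0004078) S
|Y| = 0.0007777 S → |Z| = 1/|Y| = 1286 Ω, ∠Z = −∠Y = -31.62°

-31.62°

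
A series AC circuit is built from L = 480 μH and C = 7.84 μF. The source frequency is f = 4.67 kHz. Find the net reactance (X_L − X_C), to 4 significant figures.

9.737 Ω

ω = 2πf = 29340 rad/s
X_L = ωL = 14.08 Ω
X_C = 1/(ωC) = 4.347 Ω
X = 14.08 − 4.347 = 9.737 Ω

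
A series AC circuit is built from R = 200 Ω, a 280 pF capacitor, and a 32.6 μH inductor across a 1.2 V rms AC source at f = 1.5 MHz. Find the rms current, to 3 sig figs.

5.65 mA

ω = 2πf = 9.425e+06 rad/s
X_L = ωL = 307 Ω
X_C = 1/(ωC) = 379 Ω
Net reactance X = X_L − X_C = -71.7 Ω
Z = 200 − j71.7 Ω
|Z| = √(200² + 71.7²) = 212 Ω
I = V/|Z| = 1.2/212 = 5.65 mA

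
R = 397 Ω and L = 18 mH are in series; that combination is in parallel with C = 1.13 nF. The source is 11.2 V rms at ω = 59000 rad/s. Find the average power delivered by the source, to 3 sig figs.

38.7 mW

X_L = ωL = 1060 Ω
X_C = 1/(ωC) = 15000 Ω
Branch 1 (R+jX_L): Z₁ = 397 + j1060 Ω, |Z₁| = 1130 Ω
Branch 2 (−jX_C): Z₂ = −j15000 Ω
Parallel: Z = Z₁Z₂/(Z₁+Z₂), |Z| = 1220 Ω, ∠Z = 67.9°
I = V/|Z| = 9.18 mA
P = VI cos φ = 11.2 × 0.00918 × cos(67.9°) = 38.7 mW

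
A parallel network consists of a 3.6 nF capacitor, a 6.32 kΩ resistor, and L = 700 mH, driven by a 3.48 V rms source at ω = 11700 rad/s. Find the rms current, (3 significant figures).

X_L = ωL = 8190 Ω
X_C = 1/(ωC) = 23700 Ω
Parallel: admittances add. Y = 1/R + 1/(jωL) + jωC
Y = (0.000158 − j8e-05) S
|Y| = 0.000177 S → |Z| = 1/|Y| = 5640 Ω, ∠Z = −∠Y = 26.8°
I = V/|Z| = 3.48/5640 = 617 μA

617 μA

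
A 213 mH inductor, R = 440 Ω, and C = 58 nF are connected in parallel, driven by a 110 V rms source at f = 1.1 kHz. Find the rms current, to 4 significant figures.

251.9 mA

ω = 2πf = 6912 rad/s
X_L = ωL = 1472 Ω
X_C = 1/(ωC) = 2495 Ω
Parallel: admittances add. Y = 1/R + 1/(jωL) + jωC
Y = (0.002273 − j0.0002784) S
|Y| = 0.002290 S → |Z| = 1/|Y| = 436.7 Ω, ∠Z = −∠Y = 6.984°
I = V/|Z| = 110/436.7 = 251.9 mA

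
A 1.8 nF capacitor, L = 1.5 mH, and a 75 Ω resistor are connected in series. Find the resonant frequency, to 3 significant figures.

96.9 kHz

ω₀ = 1/√(LC) = 1/√(0.0015 × 1.8e-09) = 608600 rad/s
f₀ = ω₀/(2π) = 96.9 kHz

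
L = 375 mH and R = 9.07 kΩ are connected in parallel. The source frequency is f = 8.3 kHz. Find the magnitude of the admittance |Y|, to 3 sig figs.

122 μS

ω = 2πf = 52150 rad/s
X_L = ωL = 19600 Ω
Parallel: admittances add. Y = 1/R + 1/(jωL)
Y = (0.000110 − j5.11e-05) S
|Y| = 0.000122 S → |Z| = 1/|Y| = 8230 Ω, ∠Z = −∠Y = 24.9°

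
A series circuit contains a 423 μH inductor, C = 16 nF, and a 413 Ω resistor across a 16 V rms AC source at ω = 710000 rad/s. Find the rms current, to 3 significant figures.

X_L = ωL = 300 Ω
X_C = 1/(ωC) = 88.0 Ω
Net reactance X = X_L − X_C = 212 Ω
Z = 413 + j212 Ω
|Z| = √(413² + 212²) = 464 Ω
I = V/|Z| = 16/464 = 34.5 mA

34.5 mA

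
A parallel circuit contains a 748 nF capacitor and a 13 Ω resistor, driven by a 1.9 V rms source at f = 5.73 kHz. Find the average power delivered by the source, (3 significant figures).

278 mW

ω = 2πf = 36000 rad/s
X_C = 1/(ωC) = 37.1 Ω
Parallel: admittances add. Y = 1/R + jωC
Y = (0.0769 + j0.0269) S
|Y| = 0.0815 S → |Z| = 1/|Y| = 12.3 Ω, ∠Z = −∠Y = -19.3°
I = V/|Z| = 155 mA
P = VI cos φ = 1.9 × 0.155 × cos(-19.3°) = 278 mW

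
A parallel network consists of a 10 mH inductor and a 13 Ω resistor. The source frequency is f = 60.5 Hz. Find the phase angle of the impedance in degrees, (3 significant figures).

ω = 2πf = 380.1 rad/s
X_L = ωL = 3.80 Ω
Parallel: admittances add. Y = 1/R + 1/(jωL)
Y = (0.0769 − j0.263) S
|Y| = 0.274 S → |Z| = 1/|Y| = 3.65 Ω, ∠Z = −∠Y = 73.7°

73.7°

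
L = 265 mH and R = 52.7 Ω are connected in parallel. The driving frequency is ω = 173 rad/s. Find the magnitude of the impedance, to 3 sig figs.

X_L = ωL = 45.8 Ω
Parallel: admittances add. Y = 1/R + 1/(jωL)
Y = (0.0190 − j0.0218) S
|Y| = 0.0289 S → |Z| = 1/|Y| = 34.6 Ω, ∠Z = −∠Y = 49.0°

34.6 Ω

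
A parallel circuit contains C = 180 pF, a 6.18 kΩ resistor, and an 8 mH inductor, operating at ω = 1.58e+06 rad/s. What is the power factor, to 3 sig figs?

X_L = ωL = 12600 Ω
X_C = 1/(ωC) = 3520 Ω
Parallel: admittances add. Y = 1/R + 1/(jωL) + jωC
Y = (0.000162 + j0.000205) S
|Y| = 0.000261 S → |Z| = 1/|Y| = 3830 Ω, ∠Z = −∠Y = -51.8°
cos φ = cos(-51.8°) = 0.619

0.619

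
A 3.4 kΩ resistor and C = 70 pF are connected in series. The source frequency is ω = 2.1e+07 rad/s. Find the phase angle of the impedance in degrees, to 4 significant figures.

X_C = 1/(ωC) = 680.3 Ω
Z = 3400 − j680.3 Ω
|Z| = √(3400² + 680.3²) = 3467 Ω
∠Z = arctan(-680.3/3400) = -11.31°

-11.31°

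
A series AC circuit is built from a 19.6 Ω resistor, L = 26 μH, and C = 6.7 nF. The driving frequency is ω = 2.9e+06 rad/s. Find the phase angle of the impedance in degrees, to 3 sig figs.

X_L = ωL = 75.4 Ω
X_C = 1/(ωC) = 51.5 Ω
Net reactance X = X_L − X_C = 23.9 Ω
Z = 19.6 + j23.9 Ω
|Z| = √(19.6² + 23.9²) = 30.9 Ω
∠Z = arctan(23.9/19.6) = 50.7°

50.7°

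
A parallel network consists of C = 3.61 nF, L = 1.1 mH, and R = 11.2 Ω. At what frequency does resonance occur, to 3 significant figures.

ω₀ = 1/√(LC) = 1/√(0.0011 × 3.61e-09) = 501800 rad/s
f₀ = ω₀/(2π) = 79.9 kHz

79.9 kHz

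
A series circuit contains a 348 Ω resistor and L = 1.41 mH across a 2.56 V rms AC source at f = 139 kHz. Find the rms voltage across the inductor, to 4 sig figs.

2.464 V

ω = 2πf = 873400 rad/s
X_L = ωL = 1231 Ω
Z = 348.0 + j1231 Ω
|Z| = √(348.0² + 1231²) = 1280 Ω
I = V/|Z| = 2.001 mA
V_L = I·|Z_L| = 0.002001 × 1231 = 2.464 V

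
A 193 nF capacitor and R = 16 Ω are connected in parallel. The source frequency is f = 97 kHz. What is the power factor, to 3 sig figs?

0.469

ω = 2πf = 609500 rad/s
X_C = 1/(ωC) = 8.50 Ω
Parallel: admittances add. Y = 1/R + jωC
Y = (0.0625 + j0.118) S
|Y| = 0.133 S → |Z| = 1/|Y| = 7.51 Ω, ∠Z = −∠Y = -62.0°
cos φ = cos(-62.0°) = 0.469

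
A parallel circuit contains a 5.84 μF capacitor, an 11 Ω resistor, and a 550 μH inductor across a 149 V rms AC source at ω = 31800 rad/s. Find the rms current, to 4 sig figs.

X_L = ωL = 17.49 Ω
X_C = 1/(ωC) = 5.385 Ω
Parallel: admittances add. Y = 1/R + 1/(jωL) + jωC
Y = (0.09091 + j0.1285) S
|Y| = 0.1574 S → |Z| = 1/|Y| = 6.352 Ω, ∠Z = −∠Y = -54.73°
I = V/|Z| = 149/6.352 = 23.46 A

23.46 A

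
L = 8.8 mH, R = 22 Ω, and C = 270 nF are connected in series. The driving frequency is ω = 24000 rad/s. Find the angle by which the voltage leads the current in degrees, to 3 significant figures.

X_L = ωL = 211 Ω
X_C = 1/(ωC) = 154 Ω
Net reactance X = X_L − X_C = 56.9 Ω
Z = 22.0 + j56.9 Ω
|Z| = √(22.0² + 56.9²) = 61.0 Ω
∠Z = arctan(56.9/22.0) = 68.9°

68.9°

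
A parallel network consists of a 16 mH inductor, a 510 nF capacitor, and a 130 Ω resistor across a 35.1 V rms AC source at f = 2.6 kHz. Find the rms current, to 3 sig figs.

313 mA

ω = 2πf = 16340 rad/s
X_L = ωL = 261 Ω
X_C = 1/(ωC) = 120 Ω
Parallel: admittances add. Y = 1/R + 1/(jωL) + jωC
Y = (0.00769 + j0.00451) S
|Y| = 0.00891 S → |Z| = 1/|Y| = 112 Ω, ∠Z = −∠Y = -30.4°
I = V/|Z| = 35.1/112 = 313 mA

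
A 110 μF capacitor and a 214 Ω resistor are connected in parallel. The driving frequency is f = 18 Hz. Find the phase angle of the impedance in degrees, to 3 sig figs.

-69.4°

ω = 2πf = 113.1 rad/s
X_C = 1/(ωC) = 80.4 Ω
Parallel: admittances add. Y = 1/R + jωC
Y = (0.00467 + j0.0124) S
|Y| = 0.0133 S → |Z| = 1/|Y| = 75.2 Ω, ∠Z = −∠Y = -69.4°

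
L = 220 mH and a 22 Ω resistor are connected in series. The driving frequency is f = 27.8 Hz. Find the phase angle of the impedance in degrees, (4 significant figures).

60.21°

ω = 2πf = 174.7 rad/s
X_L = ωL = 38.43 Ω
Z = 22.00 + j38.43 Ω
|Z| = √(22.00² + 38.43²) = 44.28 Ω
∠Z = arctan(38.43/22.00) = 60.21°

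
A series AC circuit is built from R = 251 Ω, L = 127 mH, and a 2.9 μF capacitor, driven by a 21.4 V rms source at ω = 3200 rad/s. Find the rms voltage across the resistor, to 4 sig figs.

13.77 V

X_L = ωL = 406.4 Ω
X_C = 1/(ωC) = 107.8 Ω
Net reactance X = X_L − X_C = 298.6 Ω
Z = 251.0 + j298.6 Ω
|Z| = √(251.0² + 298.6²) = 390.1 Ω
I = V/|Z| = 54.86 mA
V_R = I·|Z_R| = 0.05486 × 251.0 = 13.77 V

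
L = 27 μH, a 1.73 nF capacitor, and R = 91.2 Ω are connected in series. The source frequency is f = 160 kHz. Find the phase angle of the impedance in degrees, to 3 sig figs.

ω = 2πf = 1.005e+06 rad/s
X_L = ωL = 27.1 Ω
X_C = 1/(ωC) = 575 Ω
Net reactance X = X_L − X_C = -548 Ω
Z = 91.2 − j548 Ω
|Z| = √(91.2² + 548²) = 555 Ω
∠Z = arctan(-548/91.2) = -80.5°

-80.5°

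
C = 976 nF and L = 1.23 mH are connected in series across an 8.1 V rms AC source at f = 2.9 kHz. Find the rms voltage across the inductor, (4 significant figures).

5.368 V

ω = 2πf = 18220 rad/s
X_L = ωL = 22.41 Ω
X_C = 1/(ωC) = 56.23 Ω
Net reactance X = X_L − X_C = -33.82 Ω
Z = − j33.82 Ω
|Z| = √(0² + 33.82²) = 33.82 Ω
I = V/|Z| = 239.5 mA
V_L = I·|Z_L| = 0.2395 × 22.41 = 5.368 V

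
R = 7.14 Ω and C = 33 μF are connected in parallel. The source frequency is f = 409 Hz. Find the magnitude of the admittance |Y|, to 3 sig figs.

ω = 2πf = 2570 rad/s
X_C = 1/(ωC) = 11.8 Ω
Parallel: admittances add. Y = 1/R + jωC
Y = (0.140 + j0.0848) S
|Y| = 0.164 S → |Z| = 1/|Y| = 6.11 Ω, ∠Z = −∠Y = -31.2°

164 mS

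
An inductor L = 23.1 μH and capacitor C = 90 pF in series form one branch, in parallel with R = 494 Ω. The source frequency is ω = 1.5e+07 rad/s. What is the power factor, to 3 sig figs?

X_L = ωL = 346 Ω
X_C = 1/(ωC) = 741 Ω
Branch 1: Z₁ = R = 494 Ω
Branch 2 (series LC): Z₂ = j(X_L − X_C) = −j394 Ω
Parallel: Z = Z₁Z₂/(Z₁+Z₂), |Z| = 308 Ω, ∠Z = -51.4°
cos φ = cos(-51.4°) = 0.624

0.624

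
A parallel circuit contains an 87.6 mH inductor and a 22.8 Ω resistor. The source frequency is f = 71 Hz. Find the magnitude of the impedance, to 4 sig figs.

ω = 2πf = 446.1 rad/s
X_L = ωL = 39.08 Ω
Parallel: admittances add. Y = 1/R + 1/(jωL)
Y = (0.04386 − j0.02559) S
|Y| = 0.05078 S → |Z| = 1/|Y| = 19.69 Ω, ∠Z = −∠Y = 30.26°

19.69 Ω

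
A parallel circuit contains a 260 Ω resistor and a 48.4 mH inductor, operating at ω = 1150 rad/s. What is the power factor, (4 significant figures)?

X_L = ωL = 55.66 Ω
Parallel: admittances add. Y = 1/R + 1/(jωL)
Y = (0.003846 − j0.01797) S
|Y| = 0.01837 S → |Z| = 1/|Y| = 54.43 Ω, ∠Z = −∠Y = 77.92°
cos φ = cos(77.92°) = 0.2093

0.2093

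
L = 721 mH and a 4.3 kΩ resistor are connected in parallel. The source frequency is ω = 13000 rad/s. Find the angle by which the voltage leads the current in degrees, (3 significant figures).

24.6°

X_L = ωL = 9370 Ω
Parallel: admittances add. Y = 1/R + 1/(jωL)
Y = (0.000233 − j0.000107) S
|Y| = 0.000256 S → |Z| = 1/|Y| = 3910 Ω, ∠Z = −∠Y = 24.6°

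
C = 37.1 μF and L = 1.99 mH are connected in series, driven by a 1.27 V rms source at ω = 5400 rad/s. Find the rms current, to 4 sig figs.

X_L = ωL = 10.75 Ω
X_C = 1/(ωC) = 4.992 Ω
Net reactance X = X_L − X_C = 5.754 Ω
Z = j5.754 Ω
|Z| = √(0² + 5.754²) = 5.754 Ω
I = V/|Z| = 1.27/5.754 = 220.7 mA

220.7 mA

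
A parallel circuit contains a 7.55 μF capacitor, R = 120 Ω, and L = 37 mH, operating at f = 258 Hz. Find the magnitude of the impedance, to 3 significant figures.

ω = 2πf = 1621 rad/s
X_L = ωL = 60.0 Ω
X_C = 1/(ωC) = 81.7 Ω
Parallel: admittances add. Y = 1/R + 1/(jωL) + jωC
Y = (0.00833 − j0.00443) S
|Y| = 0.00944 S → |Z| = 1/|Y| = 106 Ω, ∠Z = −∠Y = 28.0°

106 Ω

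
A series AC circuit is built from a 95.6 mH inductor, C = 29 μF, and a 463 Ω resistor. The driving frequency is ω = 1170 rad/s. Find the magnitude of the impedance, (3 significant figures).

470 Ω

X_L = ωL = 112 Ω
X_C = 1/(ωC) = 29.5 Ω
Net reactance X = X_L − X_C = 82.4 Ω
Z = 463 + j82.4 Ω
|Z| = √(463² + 82.4²) = 470 Ω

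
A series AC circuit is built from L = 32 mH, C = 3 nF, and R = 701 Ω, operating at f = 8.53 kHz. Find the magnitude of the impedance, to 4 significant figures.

4559 Ω

ω = 2πf = 53600 rad/s
X_L = ωL = 1715 Ω
X_C = 1/(ωC) = 6219 Ω
Net reactance X = X_L − X_C = -4504 Ω
Z = 701.0 − j4504 Ω
|Z| = √(701.0² + 4504²) = 4559 Ω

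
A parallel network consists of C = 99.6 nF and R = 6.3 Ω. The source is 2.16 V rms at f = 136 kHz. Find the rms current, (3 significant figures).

ω = 2πf = 854500 rad/s
X_C = 1/(ωC) = 11.7 Ω
Parallel: admittances add. Y = 1/R + jωC
Y = (0.159 + j0.0851) S
|Y| = 0.180 S → |Z| = 1/|Y| = 5.55 Ω, ∠Z = −∠Y = -28.2°
I = V/|Z| = 2.16/5.55 = 389 mA

389 mA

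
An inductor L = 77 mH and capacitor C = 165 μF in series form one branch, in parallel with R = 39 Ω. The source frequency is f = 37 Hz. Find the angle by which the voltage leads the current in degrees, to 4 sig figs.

ω = 2πf = 232.5 rad/s
X_L = ωL = 17.90 Ω
X_C = 1/(ωC) = 26.07 Ω
Branch 1: Z₁ = R = 39.00 Ω
Branch 2 (series LC): Z₂ = j(X_L − X_C) = −j8.169 Ω
Parallel: Z = Z₁Z₂/(Z₁+Z₂), |Z| = 7.995 Ω, ∠Z = -78.17°

-78.17°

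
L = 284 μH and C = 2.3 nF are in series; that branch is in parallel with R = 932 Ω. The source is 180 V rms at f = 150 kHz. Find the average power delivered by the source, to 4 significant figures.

ω = 2πf = 942500 rad/s
X_L = ωL = 267.7 Ω
X_C = 1/(ωC) = 461.3 Ω
Branch 1: Z₁ = R = 932.0 Ω
Branch 2 (series LC): Z₂ = j(X_L − X_C) = −j193.7 Ω
Parallel: Z = Z₁Z₂/(Z₁+Z₂), |Z| = 189.6 Ω, ∠Z = -78.26°
I = V/|Z| = 949.3 mA
P = VI cos φ = 180 × 0.9493 × cos(-78.26°) = 34.76 W

34.76 W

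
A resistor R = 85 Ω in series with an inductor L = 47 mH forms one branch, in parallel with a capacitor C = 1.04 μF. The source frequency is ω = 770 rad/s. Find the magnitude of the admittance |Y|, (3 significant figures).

10.5 mS

X_L = ωL = 36.2 Ω
X_C = 1/(ωC) = 1250 Ω
Branch 1 (R+jX_L): Z₁ = 85.0 + j36.2 Ω, |Z₁| = 92.4 Ω
Branch 2 (−jX_C): Z₂ = −j1250 Ω
Parallel: Z = Z₁Z₂/(Z₁+Z₂), |Z| = 94.9 Ω, ∠Z = 19.1°
|Y| = 1/|Z| = 10.5 mS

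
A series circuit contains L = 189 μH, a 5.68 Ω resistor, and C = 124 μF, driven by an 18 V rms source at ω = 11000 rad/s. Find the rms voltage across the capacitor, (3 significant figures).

X_L = ωL = 2.08 Ω
X_C = 1/(ωC) = 0.733 Ω
Net reactance X = X_L − X_C = 1.35 Ω
Z = 5.68 + j1.35 Ω
|Z| = √(5.68² + 1.35²) = 5.84 Ω
I = V/|Z| = 3.08 A
V_C = I·|Z_C| = 3.08 × 0.733 = 2.26 V

2.26 V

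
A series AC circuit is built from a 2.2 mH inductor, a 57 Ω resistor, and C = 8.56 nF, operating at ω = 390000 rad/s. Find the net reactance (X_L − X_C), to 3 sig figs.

X_L = ωL = 858 Ω
X_C = 1/(ωC) = 300 Ω
X = 858 − 300 = 558 Ω

558 Ω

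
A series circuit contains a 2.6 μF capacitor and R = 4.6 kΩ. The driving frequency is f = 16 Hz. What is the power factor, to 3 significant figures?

0.769

ω = 2πf = 100.5 rad/s
X_C = 1/(ωC) = 3830 Ω
Z = 4600 − j3830 Ω
|Z| = √(4600² + 3830²) = 5980 Ω
∠Z = arctan(-3830/4600) = -39.8°
cos φ = cos(-39.8°) = 0.769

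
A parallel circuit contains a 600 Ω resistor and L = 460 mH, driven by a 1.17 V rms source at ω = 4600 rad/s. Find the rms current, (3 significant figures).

2.03 mA

X_L = ωL = 2120 Ω
Parallel: admittances add. Y = 1/R + 1/(jωL)
Y = (0.00167 − j0.000473) S
|Y| = 0.00173 S → |Z| = 1/|Y| = 577 Ω, ∠Z = −∠Y = 15.8°
I = V/|Z| = 1.17/577 = 2.03 mA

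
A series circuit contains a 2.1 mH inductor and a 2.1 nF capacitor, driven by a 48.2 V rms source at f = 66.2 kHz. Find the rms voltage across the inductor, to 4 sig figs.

155.2 V

ω = 2πf = 415900 rad/s
X_L = ωL = 873.5 Ω
X_C = 1/(ωC) = 1145 Ω
Net reactance X = X_L − X_C = -271.3 Ω
Z = − j271.3 Ω
|Z| = √(0² + 271.3²) = 271.3 Ω
I = V/|Z| = 177.6 mA
V_L = I·|Z_L| = 0.1776 × 873.5 = 155.2 V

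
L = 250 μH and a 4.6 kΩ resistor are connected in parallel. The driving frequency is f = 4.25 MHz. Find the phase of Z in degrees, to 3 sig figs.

34.6°

ω = 2πf = 2.67e+07 rad/s
X_L = ωL = 6680 Ω
Parallel: admittances add. Y = 1/R + 1/(jωL)
Y = (0.000217 − j0.000150) S
|Y| = 0.000264 S → |Z| = 1/|Y| = 3790 Ω, ∠Z = −∠Y = 34.6°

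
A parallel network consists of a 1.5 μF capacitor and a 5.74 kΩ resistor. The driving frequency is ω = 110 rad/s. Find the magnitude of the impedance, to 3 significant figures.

4170 Ω

X_C = 1/(ωC) = 6060 Ω
Parallel: admittances add. Y = 1/R + jωC
Y = (0.000174 + j0.000165) S
|Y| = 0.000240 S → |Z| = 1/|Y| = 4170 Ω, ∠Z = −∠Y = -43.4°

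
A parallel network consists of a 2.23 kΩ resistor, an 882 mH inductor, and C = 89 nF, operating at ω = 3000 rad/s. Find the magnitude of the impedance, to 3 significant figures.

2160 Ω

X_L = ωL = 2650 Ω
X_C = 1/(ωC) = 3750 Ω
Parallel: admittances add. Y = 1/R + 1/(jωL) + jωC
Y = (0.000448 − j0.000111) S
|Y| = 0.000462 S → |Z| = 1/|Y| = 2160 Ω, ∠Z = −∠Y = 13.9°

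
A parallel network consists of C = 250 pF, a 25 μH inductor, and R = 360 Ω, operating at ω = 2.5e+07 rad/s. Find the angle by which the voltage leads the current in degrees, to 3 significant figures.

X_L = ωL = 625 Ω
X_C = 1/(ωC) = 160 Ω
Parallel: admittances add. Y = 1/R + 1/(jωL) + jωC
Y = (0.00278 + j0.00465) S
|Y| = 0.00542 S → |Z| = 1/|Y| = 185 Ω, ∠Z = −∠Y = -59.1°

-59.1°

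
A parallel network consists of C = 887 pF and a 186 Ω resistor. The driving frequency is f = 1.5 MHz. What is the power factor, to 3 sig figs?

ω = 2πf = 9.425e+06 rad/s
X_C = 1/(ωC) = 120 Ω
Parallel: admittances add. Y = 1/R + jωC
Y = (0.00538 + j0.00836) S
|Y| = 0.00994 S → |Z| = 1/|Y| = 101 Ω, ∠Z = −∠Y = -57.3°
cos φ = cos(-57.3°) = 0.541

0.541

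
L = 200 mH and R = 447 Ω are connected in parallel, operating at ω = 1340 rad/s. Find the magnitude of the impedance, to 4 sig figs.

229.9 Ω

X_L = ωL = 268.0 Ω
Parallel: admittances add. Y = 1/R + 1/(jωL)
Y = (0.002237 − j0.003731) S
|Y| = 0.004351 S → |Z| = 1/|Y| = 229.9 Ω, ∠Z = −∠Y = 59.06°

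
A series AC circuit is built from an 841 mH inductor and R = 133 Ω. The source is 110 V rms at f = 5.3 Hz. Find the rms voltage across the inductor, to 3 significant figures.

ω = 2πf = 33.30 rad/s
X_L = ωL = 28.0 Ω
Z = 133 + j28.0 Ω
|Z| = √(133² + 28.0²) = 136 Ω
I = V/|Z| = 809 mA
V_L = I·|Z_L| = 0.809 × 28.0 = 22.7 V

22.7 V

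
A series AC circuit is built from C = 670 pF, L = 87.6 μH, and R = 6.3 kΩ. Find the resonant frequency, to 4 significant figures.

ω₀ = 1/√(LC) = 1/√(8.76e-05 × 6.7e-10) = 4.128e+06 rad/s
f₀ = ω₀/(2π) = 656.9 kHz

656.9 kHz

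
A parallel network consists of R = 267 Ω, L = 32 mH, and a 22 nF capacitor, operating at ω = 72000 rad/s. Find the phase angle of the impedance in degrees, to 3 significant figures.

X_L = ωL = 2300 Ω
X_C = 1/(ωC) = 631 Ω
Parallel: admittances add. Y = 1/R + 1/(jωL) + jωC
Y = (0.00375 + j0.00115) S
|Y| = 0.00392 S → |Z| = 1/|Y| = 255 Ω, ∠Z = −∠Y = -17.1°

-17.1°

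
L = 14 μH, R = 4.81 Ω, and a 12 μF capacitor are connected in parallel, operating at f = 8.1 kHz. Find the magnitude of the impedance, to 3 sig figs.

1.22 Ω

ω = 2πf = 50890 rad/s
X_L = ωL = 0.713 Ω
X_C = 1/(ωC) = 1.64 Ω
Parallel: admittances add. Y = 1/R + 1/(jωL) + jωC
Y = (0.208 − j0.793) S
|Y| = 0.820 S → |Z| = 1/|Y| = 1.22 Ω, ∠Z = −∠Y = 75.3°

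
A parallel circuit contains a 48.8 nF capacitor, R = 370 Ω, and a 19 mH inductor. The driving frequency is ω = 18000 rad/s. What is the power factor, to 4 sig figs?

0.7974

X_L = ωL = 342.0 Ω
X_C = 1/(ωC) = 1138 Ω
Parallel: admittances add. Y = 1/R + 1/(jωL) + jωC
Y = (0.002703 − j0.002046) S
|Y| = 0.003390 S → |Z| = 1/|Y| = 295.0 Ω, ∠Z = −∠Y = 37.12°
cos φ = cos(37.12°) = 0.7974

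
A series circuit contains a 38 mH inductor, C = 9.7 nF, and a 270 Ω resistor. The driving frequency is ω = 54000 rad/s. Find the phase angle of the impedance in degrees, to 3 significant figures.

X_L = ωL = 2050 Ω
X_C = 1/(ωC) = 1910 Ω
Net reactance X = X_L − X_C = 143 Ω
Z = 270 + j143 Ω
|Z| = √(270² + 143²) = 305 Ω
∠Z = arctan(143/270) = 27.9°

27.9°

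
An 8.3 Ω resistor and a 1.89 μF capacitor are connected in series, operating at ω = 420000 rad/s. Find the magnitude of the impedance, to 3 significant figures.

X_C = 1/(ωC) = 1.26 Ω
Z = 8.30 − j1.26 Ω
|Z| = √(8.30² + 1.26²) = 8.40 Ω

8.40 Ω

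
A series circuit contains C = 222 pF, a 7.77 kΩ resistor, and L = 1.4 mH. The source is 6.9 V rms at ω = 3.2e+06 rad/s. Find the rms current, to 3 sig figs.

826 μA

X_L = ωL = 4480 Ω
X_C = 1/(ωC) = 1410 Ω
Net reactance X = X_L − X_C = 3070 Ω
Z = 7770 + j3070 Ω
|Z| = √(7770² + 3070²) = 8360 Ω
I = V/|Z| = 6.9/8360 = 826 μA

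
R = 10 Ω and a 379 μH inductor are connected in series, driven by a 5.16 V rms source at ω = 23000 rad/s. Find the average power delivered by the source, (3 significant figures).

X_L = ωL = 8.72 Ω
Z = 10.0 + j8.72 Ω
|Z| = √(10.0² + 8.72²) = 13.3 Ω
∠Z = arctan(8.72/10.0) = 41.1°
I = V/|Z| = 389 mA
P = VI cos φ = 5.16 × 0.389 × cos(41.1°) = 1.51 W

1.51 W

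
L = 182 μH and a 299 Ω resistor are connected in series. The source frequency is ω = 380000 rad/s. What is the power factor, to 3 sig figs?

X_L = ωL = 69.2 Ω
Z = 299 + j69.2 Ω
|Z| = √(299² + 69.2²) = 307 Ω
∠Z = arctan(69.2/299) = 13.0°
cos φ = cos(13.0°) = 0.974

0.974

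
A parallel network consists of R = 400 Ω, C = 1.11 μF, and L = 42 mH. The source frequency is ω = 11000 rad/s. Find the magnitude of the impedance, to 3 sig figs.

X_L = ωL = 462 Ω
X_C = 1/(ωC) = 81.9 Ω
Parallel: admittances add. Y = 1/R + 1/(jωL) + jωC
Y = (0.00250 + j0.0100) S
|Y| = 0.0104 S → |Z| = 1/|Y| = 96.6 Ω, ∠Z = −∠Y = -76.0°

96.6 Ω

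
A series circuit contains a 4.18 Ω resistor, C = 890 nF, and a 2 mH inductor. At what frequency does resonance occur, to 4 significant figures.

3.772 kHz

ω₀ = 1/√(LC) = 1/√(0.002 × 8.9e-07) = 23700 rad/s
f₀ = ω₀/(2π) = 3.772 kHz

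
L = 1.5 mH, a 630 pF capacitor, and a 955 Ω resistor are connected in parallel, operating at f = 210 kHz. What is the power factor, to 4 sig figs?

ω = 2πf = 1.319e+06 rad/s
X_L = ωL = 1979 Ω
X_C = 1/(ωC) = 1203 Ω
Parallel: admittances add. Y = 1/R + 1/(jωL) + jωC
Y = (0.001047 + j0.0003260) S
|Y| = 0.001097 S → |Z| = 1/|Y| = 911.8 Ω, ∠Z = −∠Y = -17.29°
cos φ = cos(-17.29°) = 0.9548

0.9548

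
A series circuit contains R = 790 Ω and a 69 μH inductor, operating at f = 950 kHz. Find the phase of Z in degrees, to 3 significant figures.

ω = 2πf = 5.969e+06 rad/s
X_L = ωL = 412 Ω
Z = 790 + j412 Ω
|Z| = √(790² + 412²) = 891 Ω
∠Z = arctan(412/790) = 27.5°

27.5°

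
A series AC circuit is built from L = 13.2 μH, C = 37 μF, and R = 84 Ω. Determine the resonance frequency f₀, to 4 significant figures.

ω₀ = 1/√(LC) = 1/√(1.32e-05 × 3.7e-05) = 45250 rad/s
f₀ = ω₀/(2π) = 7.202 kHz

7.202 kHz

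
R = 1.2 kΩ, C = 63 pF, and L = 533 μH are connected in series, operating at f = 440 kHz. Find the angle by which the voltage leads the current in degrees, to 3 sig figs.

ω = 2πf = 2.765e+06 rad/s
X_L = ωL = 1470 Ω
X_C = 1/(ωC) = 5740 Ω
Net reactance X = X_L − X_C = -4270 Ω
Z = 1200 − j4270 Ω
|Z| = √(1200² + 4270²) = 4430 Ω
∠Z = arctan(-4270/1200) = -74.3°

-74.3°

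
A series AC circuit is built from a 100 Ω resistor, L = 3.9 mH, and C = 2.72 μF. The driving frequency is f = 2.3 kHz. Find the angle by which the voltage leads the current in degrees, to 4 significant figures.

17.18°

ω = 2πf = 14450 rad/s
X_L = ωL = 56.36 Ω
X_C = 1/(ωC) = 25.44 Ω
Net reactance X = X_L − X_C = 30.92 Ω
Z = 100.0 + j30.92 Ω
|Z| = √(100.0² + 30.92²) = 104.7 Ω
∠Z = arctan(30.92/100.0) = 17.18°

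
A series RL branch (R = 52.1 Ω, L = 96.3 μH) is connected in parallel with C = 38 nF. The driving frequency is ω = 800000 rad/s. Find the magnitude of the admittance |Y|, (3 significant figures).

22.3 mS

X_L = ωL = 77.0 Ω
X_C = 1/(ωC) = 32.9 Ω
Branch 1 (R+jX_L): Z₁ = 52.1 + j77.0 Ω, |Z₁| = 93.0 Ω
Branch 2 (−jX_C): Z₂ = −j32.9 Ω
Parallel: Z = Z₁Z₂/(Z₁+Z₂), |Z| = 44.8 Ω, ∠Z = -74.3°
|Y| = 1/|Z| = 22.3 mS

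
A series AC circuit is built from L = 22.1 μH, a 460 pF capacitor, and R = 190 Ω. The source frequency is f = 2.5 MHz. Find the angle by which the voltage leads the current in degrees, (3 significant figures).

ω = 2πf = 1.571e+07 rad/s
X_L = ωL = 347 Ω
X_C = 1/(ωC) = 138 Ω
Net reactance X = X_L − X_C = 209 Ω
Z = 190 + j209 Ω
|Z| = √(190² + 209²) = 282 Ω
∠Z = arctan(209/190) = 47.7°

47.7°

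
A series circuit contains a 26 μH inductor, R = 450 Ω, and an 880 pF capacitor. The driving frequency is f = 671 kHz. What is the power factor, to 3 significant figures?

ω = 2πf = 4.216e+06 rad/s
X_L = ωL = 110 Ω
X_C = 1/(ωC) = 270 Ω
Net reactance X = X_L − X_C = -160 Ω
Z = 450 − j160 Ω
|Z| = √(450² + 160²) = 478 Ω
∠Z = arctan(-160/450) = -19.6°
cos φ = cos(-19.6°) = 0.942

0.942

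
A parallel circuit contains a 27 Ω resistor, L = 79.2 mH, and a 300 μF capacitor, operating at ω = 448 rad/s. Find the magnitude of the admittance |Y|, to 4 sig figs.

112.5 mS

X_L = ωL = 35.48 Ω
X_C = 1/(ωC) = 7.440 Ω
Parallel: admittances add. Y = 1/R + 1/(jωL) + jωC
Y = (0.03704 + j0.1062) S
|Y| = 0.1125 S → |Z| = 1/|Y| = 8.890 Ω, ∠Z = −∠Y = -70.78°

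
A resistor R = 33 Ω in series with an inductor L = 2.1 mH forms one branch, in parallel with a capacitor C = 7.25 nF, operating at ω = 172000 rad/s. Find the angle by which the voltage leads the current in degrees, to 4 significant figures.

X_L = ωL = 361.2 Ω
X_C = 1/(ωC) = 801.9 Ω
Branch 1 (R+jX_L): Z₁ = 33.00 + j361.2 Ω, |Z₁| = 362.7 Ω
Branch 2 (−jX_C): Z₂ = −j801.9 Ω
Parallel: Z = Z₁Z₂/(Z₁+Z₂), |Z| = 658.1 Ω, ∠Z = 80.50°

80.50°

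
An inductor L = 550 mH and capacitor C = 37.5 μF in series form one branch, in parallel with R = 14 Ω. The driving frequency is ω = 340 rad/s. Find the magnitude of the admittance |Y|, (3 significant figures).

X_L = ωL = 187 Ω
X_C = 1/(ωC) = 78.4 Ω
Branch 1: Z₁ = R = 14.0 Ω
Branch 2 (series LC): Z₂ = j(X_L − X_C) = j109 Ω
Parallel: Z = Z₁Z₂/(Z₁+Z₂), |Z| = 13.9 Ω, ∠Z = 7.35°
|Y| = 1/|Z| = 72.0 mS

72.0 mS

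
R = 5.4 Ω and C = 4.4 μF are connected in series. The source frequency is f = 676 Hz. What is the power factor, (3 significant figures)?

ω = 2πf = 4247 rad/s
X_C = 1/(ωC) = 53.5 Ω
Z = 5.40 − j53.5 Ω
|Z| = √(5.40² + 53.5²) = 53.8 Ω
∠Z = arctan(-53.5/5.40) = -84.2°
cos φ = cos(-84.2°) = 0.100

0.100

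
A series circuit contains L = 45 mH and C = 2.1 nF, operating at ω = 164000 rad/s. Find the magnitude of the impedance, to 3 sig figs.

4480 Ω

X_L = ωL = 7380 Ω
X_C = 1/(ωC) = 2900 Ω
Net reactance X = X_L − X_C = 4480 Ω
Z = j4480 Ω
|Z| = √(0² + 4480²) = 4480 Ω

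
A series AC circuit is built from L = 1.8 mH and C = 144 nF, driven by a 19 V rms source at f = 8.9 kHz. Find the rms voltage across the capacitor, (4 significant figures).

ω = 2πf = 55920 rad/s
X_L = ωL = 100.7 Ω
X_C = 1/(ωC) = 124.2 Ω
Net reactance X = X_L − X_C = -23.53 Ω
Z = − j23.53 Ω
|Z| = √(0² + 23.53²) = 23.53 Ω
I = V/|Z| = 807.6 mA
V_C = I·|Z_C| = 0.8076 × 124.2 = 100.3 V

100.3 V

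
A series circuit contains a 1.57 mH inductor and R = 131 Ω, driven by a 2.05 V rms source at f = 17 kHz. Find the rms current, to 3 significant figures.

ω = 2πf = 106800 rad/s
X_L = ωL = 168 Ω
Z = 131 + j168 Ω
|Z| = √(131² + 168²) = 213 Ω
I = V/|Z| = 2.05/213 = 9.63 mA

9.63 mA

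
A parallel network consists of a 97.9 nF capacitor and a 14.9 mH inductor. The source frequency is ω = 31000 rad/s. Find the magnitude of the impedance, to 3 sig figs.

1150 Ω

X_L = ωL = 462 Ω
X_C = 1/(ωC) = 330 Ω
Parallel: admittances add. Y = 1/(jωL) + jωC
Y = (0 + j0.000870) S
|Y| = 0.000870 S → |Z| = 1/|Y| = 1150 Ω, ∠Z = −∠Y = -90.0°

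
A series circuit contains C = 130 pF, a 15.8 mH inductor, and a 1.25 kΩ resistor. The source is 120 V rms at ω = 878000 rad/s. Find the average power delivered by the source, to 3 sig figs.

X_L = ωL = 13900 Ω
X_C = 1/(ωC) = 8760 Ω
Net reactance X = X_L − X_C = 5110 Ω
Z = 1250 + j5110 Ω
|Z| = √(1250² + 5110²) = 5260 Ω
∠Z = arctan(5110/1250) = 76.3°
I = V/|Z| = 22.8 mA
P = VI cos φ = 120 × 0.0228 × cos(76.3°) = 650 mW

650 mW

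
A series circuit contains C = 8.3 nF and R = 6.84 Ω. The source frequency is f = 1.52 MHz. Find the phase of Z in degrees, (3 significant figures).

ω = 2πf = 9.55e+06 rad/s
X_C = 1/(ωC) = 12.6 Ω
Z = 6.84 − j12.6 Ω
|Z| = √(6.84² + 12.6²) = 14.4 Ω
∠Z = arctan(-12.6/6.84) = -61.5°

-61.5°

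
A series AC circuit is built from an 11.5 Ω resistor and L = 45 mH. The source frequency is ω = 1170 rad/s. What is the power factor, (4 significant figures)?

X_L = ωL = 52.65 Ω
Z = 11.50 + j52.65 Ω
|Z| = √(11.50² + 52.65²) = 53.89 Ω
∠Z = arctan(52.65/11.50) = 77.68°
cos φ = cos(77.68°) = 0.2134

0.2134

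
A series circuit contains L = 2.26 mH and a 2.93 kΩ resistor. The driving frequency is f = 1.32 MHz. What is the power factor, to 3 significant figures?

0.154

ω = 2πf = 8.294e+06 rad/s
X_L = ωL = 18700 Ω
Z = 2930 + j18700 Ω
|Z| = √(2930² + 18700²) = 19000 Ω
∠Z = arctan(18700/2930) = 81.1°
cos φ = cos(81.1°) = 0.154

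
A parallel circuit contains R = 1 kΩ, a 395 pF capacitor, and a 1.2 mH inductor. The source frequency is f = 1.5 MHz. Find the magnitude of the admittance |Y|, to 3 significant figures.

3.77 mS

ω = 2πf = 9.425e+06 rad/s
X_L = ωL = 11300 Ω
X_C = 1/(ωC) = 269 Ω
Parallel: admittances add. Y = 1/R + 1/(jωL) + jωC
Y = (0.00100 + j0.00363) S
|Y| = 0.00377 S → |Z| = 1/|Y| = 265 Ω, ∠Z = −∠Y = -74.6°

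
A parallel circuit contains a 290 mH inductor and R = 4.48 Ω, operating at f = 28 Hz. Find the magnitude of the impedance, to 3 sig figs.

ω = 2πf = 175.9 rad/s
X_L = ωL = 51.0 Ω
Parallel: admittances add. Y = 1/R + 1/(jωL)
Y = (0.223 − j0.0196) S
|Y| = 0.224 S → |Z| = 1/|Y| = 4.46 Ω, ∠Z = −∠Y = 5.02°

4.46 Ω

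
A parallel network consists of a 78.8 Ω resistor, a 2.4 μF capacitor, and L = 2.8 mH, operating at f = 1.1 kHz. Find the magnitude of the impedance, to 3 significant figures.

26.8 Ω

ω = 2πf = 6912 rad/s
X_L = ωL = 19.4 Ω
X_C = 1/(ωC) = 60.3 Ω
Parallel: admittances add. Y = 1/R + 1/(jωL) + jωC
Y = (0.0127 − j0.0351) S
|Y| = 0.0373 S → |Z| = 1/|Y| = 26.8 Ω, ∠Z = −∠Y = 70.1°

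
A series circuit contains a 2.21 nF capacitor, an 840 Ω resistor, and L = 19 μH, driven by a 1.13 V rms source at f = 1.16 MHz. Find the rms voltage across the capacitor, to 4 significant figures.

0.08317 V

ω = 2πf = 7.288e+06 rad/s
X_L = ωL = 138.5 Ω
X_C = 1/(ωC) = 62.08 Ω
Net reactance X = X_L − X_C = 76.40 Ω
Z = 840.0 + j76.40 Ω
|Z| = √(840.0² + 76.40²) = 843.5 Ω
I = V/|Z| = 1.340 mA
V_C = I·|Z_C| = 0.001340 × 62.08 = 0.08317 V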